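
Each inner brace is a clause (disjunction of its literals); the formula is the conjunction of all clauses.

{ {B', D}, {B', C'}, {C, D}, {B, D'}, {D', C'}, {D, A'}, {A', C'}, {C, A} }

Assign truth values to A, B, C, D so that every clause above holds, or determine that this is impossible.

Suppose B = 0.
From the singleton clause (D'), D = 0.
From the singleton clause (C), C = 1.
From the singleton clause (A'), A = 0.
Every clause now holds.

A=0, B=0, C=1, D=0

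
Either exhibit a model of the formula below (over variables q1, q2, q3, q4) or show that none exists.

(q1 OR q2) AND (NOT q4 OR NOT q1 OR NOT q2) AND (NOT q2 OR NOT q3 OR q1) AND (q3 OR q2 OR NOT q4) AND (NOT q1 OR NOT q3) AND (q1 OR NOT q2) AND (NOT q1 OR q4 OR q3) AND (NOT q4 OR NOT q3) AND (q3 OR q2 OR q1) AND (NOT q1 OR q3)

Branch on q1: set q1 = true.
(NOT q3) alone gives q3 = false.
But (q3) is also a unit clause — contradiction.
That branch fails; take q1 = false instead.
(q2) alone gives q2 = true.
But (NOT q2) is also a unit clause — contradiction.
Both values of q1 lead to a conflict.

UNSATISFIABLE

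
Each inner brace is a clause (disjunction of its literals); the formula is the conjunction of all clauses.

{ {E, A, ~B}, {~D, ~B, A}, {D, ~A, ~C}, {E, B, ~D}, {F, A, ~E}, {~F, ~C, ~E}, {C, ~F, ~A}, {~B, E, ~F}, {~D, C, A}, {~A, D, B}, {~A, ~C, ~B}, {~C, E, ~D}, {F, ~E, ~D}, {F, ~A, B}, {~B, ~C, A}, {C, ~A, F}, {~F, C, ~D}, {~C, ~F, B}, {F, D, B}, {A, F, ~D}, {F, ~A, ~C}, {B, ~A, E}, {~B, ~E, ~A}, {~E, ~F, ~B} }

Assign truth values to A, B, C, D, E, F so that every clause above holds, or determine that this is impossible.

A: 0,  B: 0,  C: 0,  D: 0,  E: 0,  F: 1

Suppose E = 0.
Suppose A = 0.
Unit clause (~B) forces B = 0.
Unit clause (~D) forces D = 0.
Unit clause (F) forces F = 1.
Unit clause (~C) forces C = 0.
Every clause now holds.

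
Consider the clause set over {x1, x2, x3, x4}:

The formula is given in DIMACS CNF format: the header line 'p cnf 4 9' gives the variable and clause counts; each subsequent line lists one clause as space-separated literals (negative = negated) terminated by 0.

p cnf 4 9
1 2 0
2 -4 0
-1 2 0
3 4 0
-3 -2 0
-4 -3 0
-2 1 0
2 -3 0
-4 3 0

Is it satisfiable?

Unsatisfiable

Try x1 = True.
The clause (x2) is unit, so x2 = True.
The clause (¬x3) is unit, so x3 = False.
The clause (x4) is unit, so x4 = True.
But (¬x4) is also a unit clause — contradiction.
Undo x1 and try x1 = False.
The clause (x2) is unit, so x2 = True.
But (¬x2) is also a unit clause — contradiction.
Either choice for x1 ends in contradiction.
No assignment satisfies every clause.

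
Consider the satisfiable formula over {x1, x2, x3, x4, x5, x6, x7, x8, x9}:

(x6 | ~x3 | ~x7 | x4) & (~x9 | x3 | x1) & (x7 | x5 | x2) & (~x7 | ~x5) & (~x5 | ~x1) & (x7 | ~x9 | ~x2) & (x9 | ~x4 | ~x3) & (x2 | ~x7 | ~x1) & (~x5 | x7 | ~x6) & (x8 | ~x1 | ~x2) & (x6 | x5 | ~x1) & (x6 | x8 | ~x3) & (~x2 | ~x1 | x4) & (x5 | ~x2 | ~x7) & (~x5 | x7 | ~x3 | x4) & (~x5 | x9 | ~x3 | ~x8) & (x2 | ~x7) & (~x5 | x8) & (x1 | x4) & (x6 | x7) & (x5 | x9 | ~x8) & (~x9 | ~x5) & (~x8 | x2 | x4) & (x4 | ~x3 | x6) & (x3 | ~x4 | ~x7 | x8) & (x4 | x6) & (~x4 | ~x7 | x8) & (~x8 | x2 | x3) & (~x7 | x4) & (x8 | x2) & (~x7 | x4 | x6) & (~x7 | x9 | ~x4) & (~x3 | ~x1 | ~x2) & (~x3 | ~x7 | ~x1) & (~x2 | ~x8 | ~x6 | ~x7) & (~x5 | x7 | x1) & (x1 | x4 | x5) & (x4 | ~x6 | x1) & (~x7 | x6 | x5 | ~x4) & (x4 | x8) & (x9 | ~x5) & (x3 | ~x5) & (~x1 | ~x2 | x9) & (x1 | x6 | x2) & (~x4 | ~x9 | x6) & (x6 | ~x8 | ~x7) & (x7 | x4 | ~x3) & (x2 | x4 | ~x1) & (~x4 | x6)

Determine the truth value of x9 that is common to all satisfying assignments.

Suppose x9 = 1.
(~x5) alone gives x5 = 0.
Try x3 = 1.
Try x7 = 1.
(~x2) alone gives x2 = 0.
Now (x2) is unsatisfied and unit — conflict.
Backtrack on x7: now try x7 = 0.
(x2) alone gives x2 = 1.
Now (~x2) is unsatisfied and unit — conflict.
Either choice for x7 ends in contradiction.
Backtrack on x3: now try x3 = 0.
(x1) alone gives x1 = 1.
(x6) alone gives x6 = 1.
Try x7 = 1.
(x2) alone gives x2 = 1.
Now (~x2) is unsatisfied and unit — conflict.
Backtrack on x7: now try x7 = 0.
(x2) alone gives x2 = 1.
Now (~x2) is unsatisfied and unit — conflict.
Either choice for x7 ends in contradiction.
Either choice for x3 ends in contradiction.
So every satisfying assignment has x9 = False.

False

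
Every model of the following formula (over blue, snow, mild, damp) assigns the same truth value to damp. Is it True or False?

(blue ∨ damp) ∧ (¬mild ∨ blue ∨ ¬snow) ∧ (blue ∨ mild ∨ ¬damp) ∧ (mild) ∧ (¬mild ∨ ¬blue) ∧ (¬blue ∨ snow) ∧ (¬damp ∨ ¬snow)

True

Suppose damp = False.
(blue) alone gives blue = True.
(mild) alone gives mild = True.
That conflicts with the unit clause (¬mild).
So every satisfying assignment has damp = True.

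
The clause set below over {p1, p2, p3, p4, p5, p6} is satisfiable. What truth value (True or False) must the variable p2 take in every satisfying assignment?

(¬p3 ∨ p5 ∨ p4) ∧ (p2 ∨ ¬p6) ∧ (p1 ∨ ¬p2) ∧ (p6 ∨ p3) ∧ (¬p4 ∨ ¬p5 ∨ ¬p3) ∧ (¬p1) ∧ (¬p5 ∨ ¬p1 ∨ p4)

Suppose p2 = True.
From the singleton clause (p1), p1 = True.
But (¬p1) is also a unit clause — contradiction.
So every satisfying assignment has p2 = False.

False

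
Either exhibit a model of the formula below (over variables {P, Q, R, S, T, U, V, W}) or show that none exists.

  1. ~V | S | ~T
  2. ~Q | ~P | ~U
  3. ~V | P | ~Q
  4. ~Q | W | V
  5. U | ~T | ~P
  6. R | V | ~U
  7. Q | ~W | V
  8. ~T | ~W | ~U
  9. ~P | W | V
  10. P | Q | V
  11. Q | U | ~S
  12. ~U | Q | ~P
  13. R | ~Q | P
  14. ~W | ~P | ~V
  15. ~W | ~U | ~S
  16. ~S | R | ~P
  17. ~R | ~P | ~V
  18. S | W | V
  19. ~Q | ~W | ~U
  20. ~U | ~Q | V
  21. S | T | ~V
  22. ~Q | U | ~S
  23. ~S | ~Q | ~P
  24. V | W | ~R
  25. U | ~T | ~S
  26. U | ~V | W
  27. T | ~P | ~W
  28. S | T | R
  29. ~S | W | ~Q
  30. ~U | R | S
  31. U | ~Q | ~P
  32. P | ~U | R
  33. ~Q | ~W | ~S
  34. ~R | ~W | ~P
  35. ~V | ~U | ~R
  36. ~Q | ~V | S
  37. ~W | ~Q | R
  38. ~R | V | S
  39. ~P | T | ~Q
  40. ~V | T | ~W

Try V = 0.
Try Q = 0.
(~W) alone gives W = 0.
(~P) alone gives P = 0.
But (P) is also a unit clause — contradiction.
Backtrack on Q: now try Q = 1.
(W) alone gives W = 1.
(~U) alone gives U = 0.
(~S) alone gives S = 0.
(~P) alone gives P = 0.
(R) alone gives R = 1.
But (~R) is also a unit clause — contradiction.
Both values of Q lead to a conflict.
Backtrack on V: now try V = 1.
Try S = 1.
Try P = 1.
(~W) alone gives W = 0.
(R) alone gives R = 1.
But (~R) is also a unit clause — contradiction.
Backtrack on P: now try P = 0.
(~Q) alone gives Q = 0.
(U) alone gives U = 1.
(~W) alone gives W = 0.
(R) alone gives R = 1.
But (~R) is also a unit clause — contradiction.
Both values of P lead to a conflict.
Backtrack on S: now try S = 0.
(~T) alone gives T = 0.
But (T) is also a unit clause — contradiction.
Both values of S lead to a conflict.
Both values of V lead to a conflict.

UNSATISFIABLE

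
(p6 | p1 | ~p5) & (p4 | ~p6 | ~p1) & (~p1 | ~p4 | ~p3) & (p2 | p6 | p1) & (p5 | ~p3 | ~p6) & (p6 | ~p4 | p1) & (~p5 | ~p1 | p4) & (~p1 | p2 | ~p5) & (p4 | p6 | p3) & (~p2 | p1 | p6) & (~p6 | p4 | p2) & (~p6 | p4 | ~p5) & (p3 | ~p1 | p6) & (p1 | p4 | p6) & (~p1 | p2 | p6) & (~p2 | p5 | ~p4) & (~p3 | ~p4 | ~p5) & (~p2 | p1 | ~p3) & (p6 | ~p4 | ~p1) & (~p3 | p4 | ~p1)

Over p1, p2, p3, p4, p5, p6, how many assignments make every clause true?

There are 2^6 = 64 truth assignments over (p1, p2, p3, p4, p5, p6).
Split on p4. With p4 = 1, the clauses containing p4 are satisfied and ~p4 drops from the rest; 5 of the 2^5 = 32 assignments to the other variables satisfy what remains.
With p4 = 0, by the same count on the reduced clause set, 1 assignment works.
(One model: p1=F, p2=F, p3=F, p4=T, p5=F, p6=T.)
Total: 5 + 1 = 6.

6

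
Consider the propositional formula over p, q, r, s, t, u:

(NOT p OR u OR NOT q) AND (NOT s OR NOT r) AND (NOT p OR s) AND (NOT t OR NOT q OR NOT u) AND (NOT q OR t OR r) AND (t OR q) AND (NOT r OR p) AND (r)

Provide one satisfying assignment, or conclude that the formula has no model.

Unit clause (r) forces r = true.
Unit clause (NOT s) forces s = false.
Unit clause (NOT p) forces p = false.
That conflicts with the unit clause (p).

UNSATISFIABLE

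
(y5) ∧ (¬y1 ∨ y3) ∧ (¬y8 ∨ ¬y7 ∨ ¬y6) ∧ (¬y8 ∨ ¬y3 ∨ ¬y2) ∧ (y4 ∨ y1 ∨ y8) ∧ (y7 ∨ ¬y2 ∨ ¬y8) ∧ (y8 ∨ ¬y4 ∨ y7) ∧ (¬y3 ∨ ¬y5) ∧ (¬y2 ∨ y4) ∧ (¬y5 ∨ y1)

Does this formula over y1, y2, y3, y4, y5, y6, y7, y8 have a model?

(y5) alone gives y5 = True.
(¬y3) alone gives y3 = False.
(¬y1) alone gives y1 = False.
But (y1) is also a unit clause — contradiction.
No assignment satisfies every clause.

No, unsatisfiable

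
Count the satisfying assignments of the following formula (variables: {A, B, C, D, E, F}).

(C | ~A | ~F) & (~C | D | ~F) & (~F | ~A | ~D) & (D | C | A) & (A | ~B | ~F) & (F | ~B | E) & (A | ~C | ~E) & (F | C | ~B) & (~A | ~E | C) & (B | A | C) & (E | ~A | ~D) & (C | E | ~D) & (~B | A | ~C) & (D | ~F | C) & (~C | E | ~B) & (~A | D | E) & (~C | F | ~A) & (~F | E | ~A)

3

There are 2^6 = 64 truth assignments over (A, B, C, D, E, F).
Split on C. With C = 1, the clauses containing C are satisfied and ~C drops from the rest; 3 of the 2^5 = 32 assignments to the other variables satisfy what remains.
With C = 0, by the same count on the reduced clause set, 0 assignments work.
(One model: A=F, B=F, C=T, D=F, E=F, F=F.)
Total: 3 + 0 = 3.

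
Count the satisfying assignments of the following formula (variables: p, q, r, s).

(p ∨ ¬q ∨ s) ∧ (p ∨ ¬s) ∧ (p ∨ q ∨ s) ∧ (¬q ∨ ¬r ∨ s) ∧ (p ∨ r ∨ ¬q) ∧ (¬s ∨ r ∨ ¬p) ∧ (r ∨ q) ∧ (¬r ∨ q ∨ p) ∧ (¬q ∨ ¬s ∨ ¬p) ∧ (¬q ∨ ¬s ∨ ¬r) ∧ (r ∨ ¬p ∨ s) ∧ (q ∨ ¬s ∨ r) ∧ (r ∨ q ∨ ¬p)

There are 2^4 = 16 truth assignments over (p, q, r, s).
Check each against the 13 clauses (columns in the order p, q, r, s):
  F F F F  ✗ fails (p ∨ q ∨ s)
  F F F T  ✗ fails (p ∨ ¬s)
  F F T F  ✗ fails (p ∨ q ∨ s)
  F F T T  ✗ fails (p ∨ ¬s)
  F T F F  ✗ fails (p ∨ ¬q ∨ s)
  F T F T  ✗ fails (p ∨ ¬s)
  F T T F  ✗ fails (p ∨ ¬q ∨ s)
  F T T T  ✗ fails (p ∨ ¬s)
  T F F F  ✗ fails (r ∨ q)
  T F F T  ✗ fails (¬s ∨ r ∨ ¬p)
  T F T F  ✓ satisfies all
  T F T T  ✓ satisfies all
  T T F F  ✗ fails (r ∨ ¬p ∨ s)
  T T F T  ✗ fails (¬s ∨ r ∨ ¬p)
  T T T F  ✗ fails (¬q ∨ ¬r ∨ s)
  T T T T  ✗ fails (¬q ∨ ¬s ∨ ¬p)
2 of the 16 rows are models.

2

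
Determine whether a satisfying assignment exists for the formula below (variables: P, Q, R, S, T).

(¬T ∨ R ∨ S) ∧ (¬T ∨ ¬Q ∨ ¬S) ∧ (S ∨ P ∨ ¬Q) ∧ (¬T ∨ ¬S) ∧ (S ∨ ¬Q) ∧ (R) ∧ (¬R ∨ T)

The clause (R) is unit, so R = True.
The clause (T) is unit, so T = True.
The clause (¬S) is unit, so S = False.
The clause (¬Q) is unit, so Q = False.
Every clause is now satisfied; P is unconstrained.
A satisfying assignment: P=True; Q=False; R=True; S=False; T=True.

Yes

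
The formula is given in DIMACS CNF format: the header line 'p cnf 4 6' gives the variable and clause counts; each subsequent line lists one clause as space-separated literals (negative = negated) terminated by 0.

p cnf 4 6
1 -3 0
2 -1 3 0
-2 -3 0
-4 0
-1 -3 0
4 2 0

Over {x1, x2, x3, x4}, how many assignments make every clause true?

There are 2^4 = 16 truth assignments over (x1, x2, x3, x4).
Check each against the 6 clauses (columns in the order x1, x2, x3, x4):
  F F F F  ✗ fails (x4 ∨ x2)
  F F F T  ✗ fails (¬x4)
  F F T F  ✗ fails (x1 ∨ ¬x3)
  F F T T  ✗ fails (x1 ∨ ¬x3)
  F T F F  ✓ satisfies all
  F T F T  ✗ fails (¬x4)
  F T T F  ✗ fails (x1 ∨ ¬x3)
  F T T T  ✗ fails (x1 ∨ ¬x3)
  T F F F  ✗ fails (x2 ∨ ¬x1 ∨ x3)
  T F F T  ✗ fails (x2 ∨ ¬x1 ∨ x3)
  T F T F  ✗ fails (¬x1 ∨ ¬x3)
  T F T T  ✗ fails (¬x4)
  T T F F  ✓ satisfies all
  T T F T  ✗ fails (¬x4)
  T T T F  ✗ fails (¬x2 ∨ ¬x3)
  T T T T  ✗ fails (¬x2 ∨ ¬x3)
2 of the 16 rows are models.

2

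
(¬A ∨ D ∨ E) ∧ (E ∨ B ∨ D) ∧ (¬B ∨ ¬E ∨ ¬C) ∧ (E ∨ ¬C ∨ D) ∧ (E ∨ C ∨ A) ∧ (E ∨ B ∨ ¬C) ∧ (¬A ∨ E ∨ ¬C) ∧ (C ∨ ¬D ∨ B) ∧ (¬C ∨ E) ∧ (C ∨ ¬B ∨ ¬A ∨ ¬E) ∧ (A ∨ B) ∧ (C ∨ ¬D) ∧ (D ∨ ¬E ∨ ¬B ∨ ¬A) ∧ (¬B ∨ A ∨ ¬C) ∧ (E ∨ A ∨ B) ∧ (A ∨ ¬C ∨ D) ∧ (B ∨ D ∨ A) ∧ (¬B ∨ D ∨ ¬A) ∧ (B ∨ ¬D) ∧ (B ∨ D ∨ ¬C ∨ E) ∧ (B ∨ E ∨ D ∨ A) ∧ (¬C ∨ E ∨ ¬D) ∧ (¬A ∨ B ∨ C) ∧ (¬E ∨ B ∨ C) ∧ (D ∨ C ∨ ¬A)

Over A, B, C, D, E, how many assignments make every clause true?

2

There are 2^5 = 32 truth assignments over (A, B, C, D, E).
Split on A. With A = True, the clauses containing A are satisfied and ¬A drops from the rest; 1 of the 2^4 = 16 assignments to the other variables satisfy what remains.
With A = False, by the same count on the reduced clause set, 1 assignment works.
Total: 1 + 1 = 2.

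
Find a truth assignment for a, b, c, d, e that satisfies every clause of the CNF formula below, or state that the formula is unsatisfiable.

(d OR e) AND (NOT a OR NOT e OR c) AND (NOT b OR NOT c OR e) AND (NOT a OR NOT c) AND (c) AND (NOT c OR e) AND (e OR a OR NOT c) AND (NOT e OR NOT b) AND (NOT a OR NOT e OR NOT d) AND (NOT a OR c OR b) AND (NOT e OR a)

From the singleton clause (c), c = true.
From the singleton clause (NOT a), a = false.
From the singleton clause (e), e = true.
But (NOT e) is also a unit clause — contradiction.

UNSATISFIABLE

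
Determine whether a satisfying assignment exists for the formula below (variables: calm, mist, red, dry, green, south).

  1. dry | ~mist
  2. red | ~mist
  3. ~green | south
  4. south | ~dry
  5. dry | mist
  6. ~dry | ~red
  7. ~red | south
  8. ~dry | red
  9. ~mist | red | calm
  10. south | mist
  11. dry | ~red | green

Branch on dry: set dry = 1.
Unit clause (south) forces south = 1.
Unit clause (~red) forces red = 0.
Now (red) is unsatisfied and unit — conflict.
Undo dry and try dry = 0.
Unit clause (~mist) forces mist = 0.
Now (mist) is unsatisfied and unit — conflict.
Either choice for dry ends in contradiction.
No assignment satisfies every clause.

Unsatisfiable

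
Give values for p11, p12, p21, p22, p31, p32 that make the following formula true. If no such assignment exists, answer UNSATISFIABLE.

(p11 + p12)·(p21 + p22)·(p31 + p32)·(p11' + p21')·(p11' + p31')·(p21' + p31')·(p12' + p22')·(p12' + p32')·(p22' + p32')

Try p11 = 1.
From the singleton clause (p21'), p21 = 0.
From the singleton clause (p22), p22 = 1.
From the singleton clause (p31'), p31 = 0.
From the singleton clause (p32), p32 = 1.
But (p32') is also a unit clause — contradiction.
So p11 must be the other value — set p11 = 0.
From the singleton clause (p12), p12 = 1.
From the singleton clause (p22'), p22 = 0.
From the singleton clause (p21), p21 = 1.
From the singleton clause (p31'), p31 = 0.
From the singleton clause (p32), p32 = 1.
But (p32') is also a unit clause — contradiction.
Either choice for p11 ends in contradiction.

UNSATISFIABLE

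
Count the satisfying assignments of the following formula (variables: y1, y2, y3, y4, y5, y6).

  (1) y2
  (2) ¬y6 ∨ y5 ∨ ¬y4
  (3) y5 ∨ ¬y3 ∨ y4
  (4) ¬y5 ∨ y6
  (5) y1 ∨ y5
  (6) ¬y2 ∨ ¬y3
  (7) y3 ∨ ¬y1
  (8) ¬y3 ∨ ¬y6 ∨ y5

2

There are 2^6 = 64 truth assignments over (y1, y2, y3, y4, y5, y6).
Split on y2. With y2 = True, the clauses containing y2 are satisfied and ¬y2 drops from the rest; 2 of the 2^5 = 32 assignments to the other variables satisfy what remains.
With y2 = False, by the same count on the reduced clause set, 0 assignments work.
(One model: y1=F, y2=T, y3=F, y4=F, y5=T, y6=T.)
Total: 2 + 0 = 2.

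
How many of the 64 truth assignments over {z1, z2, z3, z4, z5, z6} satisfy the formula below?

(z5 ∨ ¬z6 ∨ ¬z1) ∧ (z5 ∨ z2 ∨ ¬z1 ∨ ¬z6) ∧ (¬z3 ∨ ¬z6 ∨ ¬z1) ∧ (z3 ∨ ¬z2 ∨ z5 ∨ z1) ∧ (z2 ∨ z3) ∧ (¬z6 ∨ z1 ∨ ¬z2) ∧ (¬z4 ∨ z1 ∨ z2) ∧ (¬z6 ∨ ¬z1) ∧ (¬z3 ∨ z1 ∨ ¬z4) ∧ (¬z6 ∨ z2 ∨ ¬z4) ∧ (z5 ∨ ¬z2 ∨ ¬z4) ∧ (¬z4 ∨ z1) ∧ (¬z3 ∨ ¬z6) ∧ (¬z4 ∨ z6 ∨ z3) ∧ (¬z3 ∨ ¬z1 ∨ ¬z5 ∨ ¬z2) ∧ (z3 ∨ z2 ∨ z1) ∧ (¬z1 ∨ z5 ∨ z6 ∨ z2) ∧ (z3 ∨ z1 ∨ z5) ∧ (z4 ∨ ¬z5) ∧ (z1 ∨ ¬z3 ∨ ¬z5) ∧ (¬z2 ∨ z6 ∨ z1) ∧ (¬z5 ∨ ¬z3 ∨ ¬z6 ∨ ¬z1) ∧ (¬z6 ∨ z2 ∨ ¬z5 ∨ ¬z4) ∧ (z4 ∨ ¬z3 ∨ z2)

There are 2^6 = 64 truth assignments over (z1, z2, z3, z4, z5, z6).
Split on z2. With z2 = True, the clauses containing z2 are satisfied and ¬z2 drops from the rest; 2 of the 2^5 = 32 assignments to the other variables satisfy what remains.
With z2 = False, by the same count on the reduced clause set, 1 assignment works.
(One model: z1=T, z2=F, z3=T, z4=T, z5=T, z6=F.)
Total: 2 + 1 = 3.

3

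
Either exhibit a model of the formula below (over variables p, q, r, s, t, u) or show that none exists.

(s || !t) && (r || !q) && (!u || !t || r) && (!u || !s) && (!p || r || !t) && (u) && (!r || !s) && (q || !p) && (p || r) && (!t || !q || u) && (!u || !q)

p=false,  q=false,  r=true,  s=false,  t=false,  u=true

The clause (u) is unit, so u = true.
The clause (!s) is unit, so s = false.
The clause (!t) is unit, so t = false.
The clause (!q) is unit, so q = false.
The clause (!p) is unit, so p = false.
The clause (r) is unit, so r = true.
Every clause now holds.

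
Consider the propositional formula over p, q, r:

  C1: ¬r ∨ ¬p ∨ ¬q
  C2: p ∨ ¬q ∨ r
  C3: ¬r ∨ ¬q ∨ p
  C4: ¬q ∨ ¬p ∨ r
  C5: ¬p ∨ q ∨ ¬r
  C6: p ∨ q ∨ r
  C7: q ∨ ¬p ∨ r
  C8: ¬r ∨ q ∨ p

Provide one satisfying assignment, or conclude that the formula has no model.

Try r = False.
Try p = True.
From the singleton clause (¬q), q = False.
Now (q) is unsatisfied and unit — conflict.
That branch fails; take p = False instead.
From the singleton clause (¬q), q = False.
Now (q) is unsatisfied and unit — conflict.
Neither p = True nor p = False works.
That branch fails; take r = True instead.
Try p = False.
From the singleton clause (¬q), q = False.
Now (q) is unsatisfied and unit — conflict.
That branch fails; take p = True instead.
From the singleton clause (¬q), q = False.
Now (q) is unsatisfied and unit — conflict.
Neither p = True nor p = False works.
Neither r = True nor r = False works.

UNSATISFIABLE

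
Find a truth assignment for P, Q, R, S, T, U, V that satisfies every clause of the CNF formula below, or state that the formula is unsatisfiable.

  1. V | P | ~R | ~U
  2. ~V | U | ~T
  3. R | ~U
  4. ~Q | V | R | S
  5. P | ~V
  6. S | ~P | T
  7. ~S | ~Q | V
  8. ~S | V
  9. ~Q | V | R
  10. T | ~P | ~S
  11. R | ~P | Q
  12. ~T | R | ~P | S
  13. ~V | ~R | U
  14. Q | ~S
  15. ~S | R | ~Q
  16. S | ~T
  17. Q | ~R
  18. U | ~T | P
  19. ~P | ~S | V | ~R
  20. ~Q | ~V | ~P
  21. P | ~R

Suppose R = 0.
(~U) alone gives U = 0.
Suppose V = 0.
(~S) alone gives S = 0.
(~Q) alone gives Q = 0.
(~P) alone gives P = 0.
(~T) alone gives T = 0.
Every clause now holds.

P ↦ 0; Q ↦ 0; R ↦ 0; S ↦ 0; T ↦ 0; U ↦ 0; V ↦ 0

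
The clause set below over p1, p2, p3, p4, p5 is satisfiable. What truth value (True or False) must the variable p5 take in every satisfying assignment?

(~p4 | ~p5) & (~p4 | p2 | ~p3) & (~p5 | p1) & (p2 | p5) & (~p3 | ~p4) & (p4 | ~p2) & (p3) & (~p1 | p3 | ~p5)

True

Suppose p5 = 0.
(p2) alone gives p2 = 1.
(p4) alone gives p4 = 1.
(~p3) alone gives p3 = 0.
Now (p3) is unsatisfied and unit — conflict.
So every satisfying assignment has p5 = True.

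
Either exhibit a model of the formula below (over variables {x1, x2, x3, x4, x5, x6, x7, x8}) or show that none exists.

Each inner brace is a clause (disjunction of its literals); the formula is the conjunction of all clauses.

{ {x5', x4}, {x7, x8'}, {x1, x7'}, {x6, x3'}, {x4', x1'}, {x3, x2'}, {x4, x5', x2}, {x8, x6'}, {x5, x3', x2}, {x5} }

x1=0; x2=0; x3=0; x4=1; x5=1; x6=0; x7=0; x8=0

(x5) alone gives x5 = 1.
(x4) alone gives x4 = 1.
(x1') alone gives x1 = 0.
(x7') alone gives x7 = 0.
(x8') alone gives x8 = 0.
(x6') alone gives x6 = 0.
(x3') alone gives x3 = 0.
(x2') alone gives x2 = 0.
This assignment satisfies each clause.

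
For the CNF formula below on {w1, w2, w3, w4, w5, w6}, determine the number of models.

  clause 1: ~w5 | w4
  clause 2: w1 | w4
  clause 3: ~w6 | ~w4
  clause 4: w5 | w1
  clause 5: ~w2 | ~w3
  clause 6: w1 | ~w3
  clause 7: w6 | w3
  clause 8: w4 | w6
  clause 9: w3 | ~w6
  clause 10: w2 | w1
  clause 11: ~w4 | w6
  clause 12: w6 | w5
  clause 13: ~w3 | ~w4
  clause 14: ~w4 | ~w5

There are 2^6 = 64 truth assignments over (w1, w2, w3, w4, w5, w6).
Split on w2. With w2 = 1, the clauses containing w2 are satisfied and ~w2 drops from the rest; 0 of the 2^5 = 32 assignments to the other variables satisfy what remains.
With w2 = 0, by the same count on the reduced clause set, 1 assignment works.
(One model: w1=T, w2=F, w3=T, w4=F, w5=F, w6=T.)
Total: 0 + 1 = 1.

1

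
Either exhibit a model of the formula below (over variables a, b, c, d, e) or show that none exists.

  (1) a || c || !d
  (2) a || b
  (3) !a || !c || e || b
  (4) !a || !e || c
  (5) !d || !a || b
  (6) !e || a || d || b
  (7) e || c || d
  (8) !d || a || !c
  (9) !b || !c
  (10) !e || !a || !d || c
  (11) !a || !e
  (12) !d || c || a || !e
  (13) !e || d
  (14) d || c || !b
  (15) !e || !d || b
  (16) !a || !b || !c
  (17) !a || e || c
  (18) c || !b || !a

Branch on a: set a = true.
The clause (!e) is unit, so e = false.
The clause (c) is unit, so c = true.
The clause (b) is unit, so b = true.
That conflicts with the unit clause (!b).
That branch fails; take a = false instead.
The clause (b) is unit, so b = true.
The clause (!c) is unit, so c = false.
The clause (!d) is unit, so d = false.
That conflicts with the unit clause (d).
Both values of a lead to a conflict.

UNSATISFIABLE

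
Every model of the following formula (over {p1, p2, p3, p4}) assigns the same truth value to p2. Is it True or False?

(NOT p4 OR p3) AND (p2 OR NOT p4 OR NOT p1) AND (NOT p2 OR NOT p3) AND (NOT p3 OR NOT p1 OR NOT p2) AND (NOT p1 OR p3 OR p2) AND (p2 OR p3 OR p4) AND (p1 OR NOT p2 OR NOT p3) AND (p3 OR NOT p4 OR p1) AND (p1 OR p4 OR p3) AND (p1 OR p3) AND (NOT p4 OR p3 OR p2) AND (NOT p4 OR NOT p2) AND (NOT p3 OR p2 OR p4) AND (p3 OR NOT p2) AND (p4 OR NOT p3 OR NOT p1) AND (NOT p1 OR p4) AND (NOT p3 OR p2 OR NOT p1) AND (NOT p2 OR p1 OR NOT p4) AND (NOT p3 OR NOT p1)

Suppose p2 = true.
(NOT p3) alone gives p3 = false.
That conflicts with the unit clause (p3).
So every satisfying assignment has p2 = False.

False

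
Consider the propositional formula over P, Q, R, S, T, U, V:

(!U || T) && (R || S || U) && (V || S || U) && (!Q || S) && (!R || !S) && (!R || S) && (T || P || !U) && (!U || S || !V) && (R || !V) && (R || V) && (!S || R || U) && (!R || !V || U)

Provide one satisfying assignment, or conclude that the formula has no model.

Branch on U: set U = false.
Branch on R: set R = true.
(!S) alone gives S = false.
Now (S) is unsatisfied and unit — conflict.
Backtrack on R: now try R = false.
(S) alone gives S = true.
Now (!S) is unsatisfied and unit — conflict.
Neither R = true nor R = false works.
Backtrack on U: now try U = true.
(T) alone gives T = true.
Branch on Q: set Q = false.
Branch on R: set R = false.
(!V) alone gives V = false.
Now (V) is unsatisfied and unit — conflict.
Backtrack on R: now try R = true.
(!S) alone gives S = false.
Now (S) is unsatisfied and unit — conflict.
Neither R = true nor R = false works.
Backtrack on Q: now try Q = true.
(S) alone gives S = true.
(!R) alone gives R = false.
(!V) alone gives V = false.
Now (V) is unsatisfied and unit — conflict.
Neither Q = true nor Q = false works.
Neither U = true nor U = false works.

UNSATISFIABLE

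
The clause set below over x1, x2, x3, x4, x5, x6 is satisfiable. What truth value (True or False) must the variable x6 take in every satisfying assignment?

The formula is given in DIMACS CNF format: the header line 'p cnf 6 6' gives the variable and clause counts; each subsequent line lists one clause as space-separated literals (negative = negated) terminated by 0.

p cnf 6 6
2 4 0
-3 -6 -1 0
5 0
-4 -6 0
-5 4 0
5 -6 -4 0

False

Suppose x6 = True.
(x5) alone gives x5 = True.
(¬x4) alone gives x4 = False.
But (x4) is also a unit clause — contradiction.
So every satisfying assignment has x6 = False.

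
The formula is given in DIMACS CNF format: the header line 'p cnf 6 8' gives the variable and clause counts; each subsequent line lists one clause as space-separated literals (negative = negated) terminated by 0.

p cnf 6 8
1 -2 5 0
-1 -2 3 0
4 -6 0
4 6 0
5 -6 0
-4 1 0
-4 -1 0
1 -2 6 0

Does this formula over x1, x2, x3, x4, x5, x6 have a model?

Suppose x4 = True.
(x1) alone gives x1 = True.
Now (¬x1) is unsatisfied and unit — conflict.
Undo x4 and try x4 = False.
(¬x6) alone gives x6 = False.
Now (x6) is unsatisfied and unit — conflict.
Either choice for x4 ends in contradiction.
No assignment satisfies every clause.

No, unsatisfiable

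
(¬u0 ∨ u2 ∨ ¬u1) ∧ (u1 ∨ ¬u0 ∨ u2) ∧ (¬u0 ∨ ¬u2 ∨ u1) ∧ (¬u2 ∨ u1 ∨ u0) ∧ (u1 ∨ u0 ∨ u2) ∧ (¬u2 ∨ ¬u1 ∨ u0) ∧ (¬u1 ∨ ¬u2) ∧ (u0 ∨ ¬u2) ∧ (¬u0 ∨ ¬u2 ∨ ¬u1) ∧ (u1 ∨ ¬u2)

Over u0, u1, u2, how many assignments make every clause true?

1

There are 2^3 = 8 truth assignments over (u0, u1, u2).
Check each against the 10 clauses (columns in the order u0, u1, u2):
  F F F  ✗ fails (u1 ∨ u0 ∨ u2)
  F F T  ✗ fails (¬u2 ∨ u1 ∨ u0)
  F T F  ✓ satisfies all
  F T T  ✗ fails (¬u2 ∨ ¬u1 ∨ u0)
  T F F  ✗ fails (u1 ∨ ¬u0 ∨ u2)
  T F T  ✗ fails (¬u0 ∨ ¬u2 ∨ u1)
  T T F  ✗ fails (¬u0 ∨ u2 ∨ ¬u1)
  T T T  ✗ fails (¬u1 ∨ ¬u2)
1 of the 8 rows is a model.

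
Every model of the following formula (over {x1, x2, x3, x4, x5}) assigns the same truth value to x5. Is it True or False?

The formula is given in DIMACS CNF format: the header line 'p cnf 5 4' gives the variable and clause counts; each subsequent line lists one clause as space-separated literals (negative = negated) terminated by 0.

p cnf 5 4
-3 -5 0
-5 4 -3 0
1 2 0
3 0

False

Suppose x5 = True.
(¬x3) alone gives x3 = False.
Now (x3) is unsatisfied and unit — conflict.
So every satisfying assignment has x5 = False.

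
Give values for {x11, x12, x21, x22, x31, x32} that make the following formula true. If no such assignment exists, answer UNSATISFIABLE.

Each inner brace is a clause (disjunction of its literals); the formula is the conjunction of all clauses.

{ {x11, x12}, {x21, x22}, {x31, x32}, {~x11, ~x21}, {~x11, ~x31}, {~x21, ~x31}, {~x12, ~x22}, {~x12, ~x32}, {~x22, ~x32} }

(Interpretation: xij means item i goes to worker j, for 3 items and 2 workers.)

UNSATISFIABLE

Case x11 = 1:
From the singleton clause (~x21), x21 = 0.
From the singleton clause (x22), x22 = 1.
From the singleton clause (~x31), x31 = 0.
From the singleton clause (x32), x32 = 1.
But (~x32) is also a unit clause — contradiction.
Undo x11 and try x11 = 0.
From the singleton clause (x12), x12 = 1.
From the singleton clause (~x22), x22 = 0.
From the singleton clause (x21), x21 = 1.
From the singleton clause (~x31), x31 = 0.
From the singleton clause (x32), x32 = 1.
But (~x32) is also a unit clause — contradiction.
Both values of x11 lead to a conflict.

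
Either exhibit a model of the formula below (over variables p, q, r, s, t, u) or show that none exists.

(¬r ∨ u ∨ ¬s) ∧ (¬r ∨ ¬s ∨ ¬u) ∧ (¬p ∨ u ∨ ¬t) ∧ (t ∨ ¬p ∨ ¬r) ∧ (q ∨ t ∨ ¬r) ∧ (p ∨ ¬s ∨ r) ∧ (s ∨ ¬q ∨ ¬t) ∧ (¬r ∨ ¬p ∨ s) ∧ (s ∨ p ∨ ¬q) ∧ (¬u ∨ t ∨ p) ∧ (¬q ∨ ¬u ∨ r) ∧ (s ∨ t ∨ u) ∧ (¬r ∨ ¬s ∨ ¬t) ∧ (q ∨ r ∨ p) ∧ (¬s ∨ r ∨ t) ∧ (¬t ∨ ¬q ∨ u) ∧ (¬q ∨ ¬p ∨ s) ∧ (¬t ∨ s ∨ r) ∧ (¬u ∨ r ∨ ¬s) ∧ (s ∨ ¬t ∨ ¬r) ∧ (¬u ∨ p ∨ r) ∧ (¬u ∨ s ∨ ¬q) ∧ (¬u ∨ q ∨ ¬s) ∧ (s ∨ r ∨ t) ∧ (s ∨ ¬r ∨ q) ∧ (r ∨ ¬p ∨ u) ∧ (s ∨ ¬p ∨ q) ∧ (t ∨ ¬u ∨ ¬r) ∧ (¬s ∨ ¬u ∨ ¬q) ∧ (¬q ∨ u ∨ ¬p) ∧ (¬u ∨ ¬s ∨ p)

UNSATISFIABLE

Branch on r: set r = False.
Branch on p: set p = True.
From the singleton clause (u), u = True.
From the singleton clause (¬q), q = False.
From the singleton clause (¬s), s = False.
Now (s) is unsatisfied and unit — conflict.
So p must be the other value — set p = False.
From the singleton clause (¬s), s = False.
From the singleton clause (¬q), q = False.
Now (q) is unsatisfied and unit — conflict.
Both values of p lead to a conflict.
So r must be the other value — set r = True.
Branch on u: set u = True.
From the singleton clause (¬s), s = False.
From the singleton clause (¬p), p = False.
From the singleton clause (¬q), q = False.
Now (q) is unsatisfied and unit — conflict.
So u must be the other value — set u = False.
From the singleton clause (¬s), s = False.
From the singleton clause (¬p), p = False.
From the singleton clause (¬q), q = False.
Now (q) is unsatisfied and unit — conflict.
Both values of u lead to a conflict.
Both values of r lead to a conflict.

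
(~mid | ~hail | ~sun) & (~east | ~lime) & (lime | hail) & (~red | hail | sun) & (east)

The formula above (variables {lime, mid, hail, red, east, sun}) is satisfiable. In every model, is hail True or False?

True

Suppose hail = 0.
Unit clause (lime) forces lime = 1.
Unit clause (~east) forces east = 0.
That conflicts with the unit clause (east).
So every satisfying assignment has hail = True.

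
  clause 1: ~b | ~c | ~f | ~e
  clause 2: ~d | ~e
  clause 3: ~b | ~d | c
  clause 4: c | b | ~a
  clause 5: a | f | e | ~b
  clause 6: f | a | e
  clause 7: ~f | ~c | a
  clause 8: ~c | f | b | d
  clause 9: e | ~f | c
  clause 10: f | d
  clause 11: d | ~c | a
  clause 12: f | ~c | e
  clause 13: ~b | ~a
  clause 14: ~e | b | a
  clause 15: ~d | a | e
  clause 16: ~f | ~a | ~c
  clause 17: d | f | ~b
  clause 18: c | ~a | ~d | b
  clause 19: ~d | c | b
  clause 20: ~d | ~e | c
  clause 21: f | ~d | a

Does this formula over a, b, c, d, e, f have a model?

Yes, satisfiable

Case d = 0:
(f) alone gives f = 1.
Case c = 0:
(e) alone gives e = 1.
Case b = 1:
(~a) alone gives a = 0.
All clauses are satisfied.
A satisfying assignment: a=0, b=1, c=0, d=0, e=1, f=1.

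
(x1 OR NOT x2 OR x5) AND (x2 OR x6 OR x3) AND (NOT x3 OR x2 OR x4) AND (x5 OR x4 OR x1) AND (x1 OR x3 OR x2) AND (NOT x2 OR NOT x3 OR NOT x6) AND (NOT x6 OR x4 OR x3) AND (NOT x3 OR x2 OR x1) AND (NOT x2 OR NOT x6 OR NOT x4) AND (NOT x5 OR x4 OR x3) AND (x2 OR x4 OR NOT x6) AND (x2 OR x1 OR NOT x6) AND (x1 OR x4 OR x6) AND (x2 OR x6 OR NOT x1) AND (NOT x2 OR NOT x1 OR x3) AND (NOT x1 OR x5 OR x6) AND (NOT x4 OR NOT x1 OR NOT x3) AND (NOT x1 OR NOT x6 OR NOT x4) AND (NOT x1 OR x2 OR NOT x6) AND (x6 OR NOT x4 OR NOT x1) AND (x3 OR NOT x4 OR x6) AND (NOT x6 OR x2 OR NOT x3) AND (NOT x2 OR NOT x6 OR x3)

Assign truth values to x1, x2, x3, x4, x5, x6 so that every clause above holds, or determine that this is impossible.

Suppose x1 = true.
Suppose x2 = true.
From the singleton clause (x3), x3 = true.
From the singleton clause (NOT x6), x6 = false.
From the singleton clause (x5), x5 = true.
From the singleton clause (NOT x4), x4 = false.
Every clause now holds.

x1=true, x2=true, x3=true, x4=false, x5=true, x6=false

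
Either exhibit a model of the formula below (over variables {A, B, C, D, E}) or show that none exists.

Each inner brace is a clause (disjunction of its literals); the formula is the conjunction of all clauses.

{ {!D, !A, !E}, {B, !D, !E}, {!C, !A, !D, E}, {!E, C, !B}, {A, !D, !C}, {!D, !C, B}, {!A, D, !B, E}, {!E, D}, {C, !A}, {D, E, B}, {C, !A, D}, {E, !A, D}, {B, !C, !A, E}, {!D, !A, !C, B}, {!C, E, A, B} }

A: false, B: false, C: false, D: true, E: false

Case E = false:
Case C = false:
The clause (!A) is unit, so A = false.
Case D = true:
All clauses hold; B can take either value.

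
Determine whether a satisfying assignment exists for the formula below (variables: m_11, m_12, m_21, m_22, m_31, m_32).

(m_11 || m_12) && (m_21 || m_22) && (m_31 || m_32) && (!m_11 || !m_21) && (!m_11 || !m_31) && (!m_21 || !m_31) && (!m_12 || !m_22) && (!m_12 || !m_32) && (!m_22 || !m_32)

Suppose m_11 = true.
The clause (!m_21) is unit, so m_21 = false.
The clause (m_22) is unit, so m_22 = true.
The clause (!m_31) is unit, so m_31 = false.
The clause (m_32) is unit, so m_32 = true.
That conflicts with the unit clause (!m_32).
So m_11 must be the other value — set m_11 = false.
The clause (m_12) is unit, so m_12 = true.
The clause (!m_22) is unit, so m_22 = false.
The clause (m_21) is unit, so m_21 = true.
The clause (!m_31) is unit, so m_31 = false.
The clause (m_32) is unit, so m_32 = true.
That conflicts with the unit clause (!m_32).
Either choice for m_11 ends in contradiction.
No assignment satisfies every clause.

No, unsatisfiable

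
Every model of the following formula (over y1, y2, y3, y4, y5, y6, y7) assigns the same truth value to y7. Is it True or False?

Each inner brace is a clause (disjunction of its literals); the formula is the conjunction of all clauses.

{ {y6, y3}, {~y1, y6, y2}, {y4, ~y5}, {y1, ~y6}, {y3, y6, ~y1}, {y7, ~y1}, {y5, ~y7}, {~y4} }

Suppose y7 = 1.
The clause (y5) is unit, so y5 = 1.
The clause (y4) is unit, so y4 = 1.
But (~y4) is also a unit clause — contradiction.
So every satisfying assignment has y7 = False.

False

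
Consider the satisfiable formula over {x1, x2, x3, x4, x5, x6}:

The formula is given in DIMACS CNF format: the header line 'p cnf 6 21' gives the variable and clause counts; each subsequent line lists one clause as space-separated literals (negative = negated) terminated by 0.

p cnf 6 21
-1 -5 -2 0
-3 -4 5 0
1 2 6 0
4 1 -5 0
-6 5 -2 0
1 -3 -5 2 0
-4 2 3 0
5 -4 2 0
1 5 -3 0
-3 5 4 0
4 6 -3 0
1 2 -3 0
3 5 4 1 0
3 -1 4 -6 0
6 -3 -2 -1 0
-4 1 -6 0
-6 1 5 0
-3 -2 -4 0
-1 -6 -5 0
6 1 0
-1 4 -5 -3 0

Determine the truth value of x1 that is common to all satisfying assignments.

True

Suppose x1 = False.
The clause (x6) is unit, so x6 = True.
The clause (¬x4) is unit, so x4 = False.
The clause (¬x5) is unit, so x5 = False.
But (x5) is also a unit clause — contradiction.
So every satisfying assignment has x1 = True.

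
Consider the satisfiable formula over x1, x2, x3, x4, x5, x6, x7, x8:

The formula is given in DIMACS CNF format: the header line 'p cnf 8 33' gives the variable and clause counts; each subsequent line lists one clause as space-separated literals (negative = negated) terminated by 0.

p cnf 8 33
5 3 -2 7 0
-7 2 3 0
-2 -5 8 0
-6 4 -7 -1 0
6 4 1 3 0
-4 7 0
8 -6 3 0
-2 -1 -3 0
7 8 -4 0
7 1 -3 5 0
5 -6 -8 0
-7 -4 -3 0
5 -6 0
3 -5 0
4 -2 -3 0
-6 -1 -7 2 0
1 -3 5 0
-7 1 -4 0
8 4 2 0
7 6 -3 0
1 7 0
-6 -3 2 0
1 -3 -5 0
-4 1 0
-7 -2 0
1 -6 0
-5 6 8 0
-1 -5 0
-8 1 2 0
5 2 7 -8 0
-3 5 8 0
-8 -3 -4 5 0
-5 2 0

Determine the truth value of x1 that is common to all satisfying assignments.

Suppose x1 = False.
The clause (x7) is unit, so x7 = True.
The clause (¬x4) is unit, so x4 = False.
The clause (¬x2) is unit, so x2 = False.
The clause (x3) is unit, so x3 = True.
The clause (x5) is unit, so x5 = True.
But (¬x5) is also a unit clause — contradiction.
So every satisfying assignment has x1 = True.

True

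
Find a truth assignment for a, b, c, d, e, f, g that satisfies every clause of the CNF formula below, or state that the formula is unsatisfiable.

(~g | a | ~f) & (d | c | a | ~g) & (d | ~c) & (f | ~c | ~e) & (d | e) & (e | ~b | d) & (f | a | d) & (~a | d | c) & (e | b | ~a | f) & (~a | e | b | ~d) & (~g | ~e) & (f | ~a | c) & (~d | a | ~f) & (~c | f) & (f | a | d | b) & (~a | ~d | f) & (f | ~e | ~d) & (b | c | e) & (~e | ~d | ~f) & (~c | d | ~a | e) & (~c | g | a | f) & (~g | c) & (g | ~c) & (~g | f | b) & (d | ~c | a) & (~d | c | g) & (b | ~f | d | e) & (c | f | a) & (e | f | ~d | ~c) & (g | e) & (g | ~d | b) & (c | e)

a ↦ 0,  b ↦ 1,  c ↦ 0,  d ↦ 0,  e ↦ 1,  f ↦ 1,  g ↦ 0

Case d = 0:
The clause (~c) is unit, so c = 0.
The clause (e) is unit, so e = 1.
The clause (~a) is unit, so a = 0.
The clause (~g) is unit, so g = 0.
The clause (f) is unit, so f = 1.
All clauses hold; b can take either value.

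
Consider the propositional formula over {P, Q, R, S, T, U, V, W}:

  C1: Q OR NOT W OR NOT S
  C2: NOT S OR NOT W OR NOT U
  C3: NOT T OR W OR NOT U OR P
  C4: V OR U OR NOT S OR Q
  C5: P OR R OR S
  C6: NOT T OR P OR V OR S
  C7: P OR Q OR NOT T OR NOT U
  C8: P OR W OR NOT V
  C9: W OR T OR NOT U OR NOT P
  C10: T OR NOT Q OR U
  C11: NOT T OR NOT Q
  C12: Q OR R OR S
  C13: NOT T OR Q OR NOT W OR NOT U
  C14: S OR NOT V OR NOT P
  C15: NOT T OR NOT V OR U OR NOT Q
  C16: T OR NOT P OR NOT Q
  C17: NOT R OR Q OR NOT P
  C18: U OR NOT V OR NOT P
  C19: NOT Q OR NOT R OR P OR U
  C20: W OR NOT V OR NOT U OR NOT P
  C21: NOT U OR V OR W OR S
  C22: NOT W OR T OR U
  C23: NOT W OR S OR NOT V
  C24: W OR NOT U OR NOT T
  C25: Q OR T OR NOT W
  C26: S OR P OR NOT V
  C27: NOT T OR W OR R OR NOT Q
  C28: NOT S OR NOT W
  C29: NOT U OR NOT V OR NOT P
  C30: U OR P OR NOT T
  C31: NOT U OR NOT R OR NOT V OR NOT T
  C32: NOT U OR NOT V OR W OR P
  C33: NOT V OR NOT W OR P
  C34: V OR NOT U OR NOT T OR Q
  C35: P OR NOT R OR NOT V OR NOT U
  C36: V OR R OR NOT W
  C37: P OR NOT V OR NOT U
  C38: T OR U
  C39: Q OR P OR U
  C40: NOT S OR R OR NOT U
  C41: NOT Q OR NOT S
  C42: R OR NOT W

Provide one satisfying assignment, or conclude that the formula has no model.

Case T = false:
Unit clause (U) forces U = true.
Case S = false:
Case P = false:
Unit clause (R) forces R = true.
Unit clause (NOT V) forces V = false.
Unit clause (W) forces W = true.
Unit clause (Q) forces Q = true.
All clauses are satisfied.

P ↦ false, Q ↦ true, R ↦ true, S ↦ false, T ↦ false, U ↦ true, V ↦ false, W ↦ true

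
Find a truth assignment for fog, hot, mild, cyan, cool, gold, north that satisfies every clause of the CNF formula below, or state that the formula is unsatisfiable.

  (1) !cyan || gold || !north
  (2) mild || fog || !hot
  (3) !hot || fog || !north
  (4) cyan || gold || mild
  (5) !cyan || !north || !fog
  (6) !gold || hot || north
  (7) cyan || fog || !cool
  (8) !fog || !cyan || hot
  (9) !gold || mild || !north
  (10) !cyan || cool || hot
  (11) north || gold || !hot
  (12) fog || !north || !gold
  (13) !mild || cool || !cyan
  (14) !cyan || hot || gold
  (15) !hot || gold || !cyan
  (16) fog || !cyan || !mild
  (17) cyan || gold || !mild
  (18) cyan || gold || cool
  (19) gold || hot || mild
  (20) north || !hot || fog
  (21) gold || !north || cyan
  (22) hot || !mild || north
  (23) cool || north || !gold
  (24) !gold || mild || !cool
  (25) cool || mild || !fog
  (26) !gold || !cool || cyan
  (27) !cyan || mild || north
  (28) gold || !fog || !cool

fog ↦ true; hot ↦ false; mild ↦ true; cyan ↦ false; cool ↦ false; gold ↦ true; north ↦ true

Case cyan = false:
Case gold = true:
From the singleton clause (!cool), cool = false.
From the singleton clause (north), north = true.
From the singleton clause (mild), mild = true.
From the singleton clause (fog), fog = true.
All clauses hold; hot can take either value.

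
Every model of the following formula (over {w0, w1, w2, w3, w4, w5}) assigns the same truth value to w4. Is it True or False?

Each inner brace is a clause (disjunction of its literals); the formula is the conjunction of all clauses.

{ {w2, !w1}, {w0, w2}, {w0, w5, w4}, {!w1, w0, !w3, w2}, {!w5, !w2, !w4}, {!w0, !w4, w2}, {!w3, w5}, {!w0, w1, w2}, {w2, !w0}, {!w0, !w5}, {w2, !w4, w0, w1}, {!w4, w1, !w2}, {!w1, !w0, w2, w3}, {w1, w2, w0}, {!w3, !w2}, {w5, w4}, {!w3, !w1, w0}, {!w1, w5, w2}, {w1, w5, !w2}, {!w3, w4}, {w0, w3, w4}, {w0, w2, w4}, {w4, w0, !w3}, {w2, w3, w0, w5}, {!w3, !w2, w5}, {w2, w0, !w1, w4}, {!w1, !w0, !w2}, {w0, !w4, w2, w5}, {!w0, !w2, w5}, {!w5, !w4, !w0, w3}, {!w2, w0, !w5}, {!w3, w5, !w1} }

True

Suppose w4 = false.
The clause (w5) is unit, so w5 = true.
The clause (!w0) is unit, so w0 = false.
The clause (w2) is unit, so w2 = true.
That conflicts with the unit clause (!w2).
So every satisfying assignment has w4 = True.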